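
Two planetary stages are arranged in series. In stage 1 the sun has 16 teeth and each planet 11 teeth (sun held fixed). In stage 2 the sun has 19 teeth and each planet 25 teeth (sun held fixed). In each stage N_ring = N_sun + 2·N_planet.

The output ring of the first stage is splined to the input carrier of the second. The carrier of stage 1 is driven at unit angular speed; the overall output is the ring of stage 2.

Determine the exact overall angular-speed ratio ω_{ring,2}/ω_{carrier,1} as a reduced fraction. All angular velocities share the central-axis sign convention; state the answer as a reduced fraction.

792/437

Stage 1: N_ring = 16 + 2·11 = 38
Stage 1: 16(ω_s−ω_c) = −38(ω_r−ω_c),  ω_s=0, ω_c=1
Stage 1: ω_r = 1 − (16/38)(0−1) = 27/19
  ⇒ ω_r¹/ω_c¹ = 27/19
Stage 2: N_ring = 19 + 2·25 = 69
Stage 2: 19(ω_s−ω_c) = −69(ω_r−ω_c),  ω_s=0, ω_c=1
Stage 2: ω_r = 1 − (19/69)(0−1) = 88/69
  ⇒ ω_r²/ω_c² = 88/69
Coupling ω_c² = ω_r¹ ⇒ overall = 27/19 × 88/69 = 792/437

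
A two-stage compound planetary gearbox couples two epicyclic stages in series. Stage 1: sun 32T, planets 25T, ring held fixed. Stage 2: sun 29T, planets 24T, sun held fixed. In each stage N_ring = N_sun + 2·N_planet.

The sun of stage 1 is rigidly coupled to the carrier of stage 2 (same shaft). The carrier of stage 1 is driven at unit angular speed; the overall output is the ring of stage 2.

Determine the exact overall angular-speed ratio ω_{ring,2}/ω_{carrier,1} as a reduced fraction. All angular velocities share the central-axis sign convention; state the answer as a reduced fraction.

Stage 1: N_ring = 32 + 2·25 = 82
Stage 1: 32(ω_s−ω_c) = −82(ω_r−ω_c),  ω_r=0, ω_c=1
Stage 1: ω_s = 1 − (82/32)(0−1) = 57/16
  ⇒ ω_s¹/ω_c¹ = 57/16
Stage 2: N_ring = 29 + 2·24 = 77
Stage 2: 29(ω_s−ω_c) = −77(ω_r−ω_c),  ω_s=0, ω_c=1
Stage 2: ω_r = 1 − (29/77)(0−1) = 106/77
  ⇒ ω_r²/ω_c² = 106/77
Coupling ω_c² = ω_s¹ ⇒ overall = 57/16 × 106/77 = 3021/616

3021/616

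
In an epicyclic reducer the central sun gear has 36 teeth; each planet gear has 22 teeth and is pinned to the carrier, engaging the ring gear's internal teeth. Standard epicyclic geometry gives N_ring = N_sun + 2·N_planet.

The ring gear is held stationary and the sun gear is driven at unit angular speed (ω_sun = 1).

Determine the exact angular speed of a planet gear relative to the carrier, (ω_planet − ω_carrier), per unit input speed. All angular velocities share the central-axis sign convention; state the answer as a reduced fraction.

-360/319

N_ring = 36 + 2·22 = 80
36(ω_s−ω_c) = −80(ω_r−ω_c),  ω_r=0, ω_s=1
36(1−ω_c) = −80(0−ω_c)  ⇒  116ω_c = 36  ⇒  ω_c = 9/29
sun–planet: 36·(1−9/29) = −22·(ω_p−ω_c)  ⇒  ω_p−ω_c = −(36/22)·(20/29) = -360/319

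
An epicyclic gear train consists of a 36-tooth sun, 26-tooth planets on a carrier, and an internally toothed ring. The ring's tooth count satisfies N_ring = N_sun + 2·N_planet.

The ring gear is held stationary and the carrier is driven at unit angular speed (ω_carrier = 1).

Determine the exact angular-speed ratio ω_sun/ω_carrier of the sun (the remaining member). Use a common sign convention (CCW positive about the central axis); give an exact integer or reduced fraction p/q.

31/9

N_ring = 36 + 2·26 = 88
36(ω_s−ω_c) = −88(ω_r−ω_c),  ω_r=0, ω_c=1
ω_s = 1 − (88/36)(0−1) = 31/9
ω_s/ω_c = 31/9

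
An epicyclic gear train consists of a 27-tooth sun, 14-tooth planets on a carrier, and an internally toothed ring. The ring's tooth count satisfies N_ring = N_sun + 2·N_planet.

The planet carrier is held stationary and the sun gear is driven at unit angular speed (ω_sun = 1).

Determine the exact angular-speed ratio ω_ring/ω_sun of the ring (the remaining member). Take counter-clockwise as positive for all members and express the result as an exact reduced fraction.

N_ring = 27 + 2·14 = 55
27(ω_s−ω_c) = −55(ω_r−ω_c),  ω_c=0, ω_s=1
ω_r = 0 − (27/55)(1−0) = -27/55
ω_r/ω_s = -27/55

-27/55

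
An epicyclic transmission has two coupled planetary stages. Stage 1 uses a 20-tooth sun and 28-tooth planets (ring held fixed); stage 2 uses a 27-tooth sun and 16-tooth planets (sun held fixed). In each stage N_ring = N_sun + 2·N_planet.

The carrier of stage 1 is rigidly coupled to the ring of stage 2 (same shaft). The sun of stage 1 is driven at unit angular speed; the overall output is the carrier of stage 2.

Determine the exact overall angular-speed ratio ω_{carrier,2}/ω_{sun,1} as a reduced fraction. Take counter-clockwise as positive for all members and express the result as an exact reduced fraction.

Stage 1: N_ring = 20 + 2·28 = 76
Stage 1: 20(ω_s−ω_c) = −76(ω_r−ω_c),  ω_r=0, ω_s=1
Stage 1: 20(1−ω_c) = −76(0−ω_c)  ⇒  96ω_c = 20  ⇒  ω_c = 5/24
  ⇒ ω_c¹/ω_s¹ = 5/24
Stage 2: N_ring = 27 + 2·16 = 59
Stage 2: 27(ω_s−ω_c) = −59(ω_r−ω_c),  ω_s=0, ω_r=1
Stage 2: 27(0−ω_c) = −59(1−ω_c)  ⇒  86ω_c = 59  ⇒  ω_c = 59/86
  ⇒ ω_c²/ω_r² = 59/86
Coupling ω_r² = ω_c¹ ⇒ overall = 5/24 × 59/86 = 295/2064

295/2064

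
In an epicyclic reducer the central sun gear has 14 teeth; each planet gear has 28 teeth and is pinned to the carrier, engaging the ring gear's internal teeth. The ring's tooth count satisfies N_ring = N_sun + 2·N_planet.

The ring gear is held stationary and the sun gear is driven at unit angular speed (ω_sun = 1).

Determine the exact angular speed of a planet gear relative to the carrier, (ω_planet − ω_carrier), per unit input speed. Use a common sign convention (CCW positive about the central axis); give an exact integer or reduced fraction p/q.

-5/12

N_ring = 14 + 2·28 = 70
14(ω_s−ω_c) = −70(ω_r−ω_c),  ω_r=0, ω_s=1
14(1−ω_c) = −70(0−ω_c)  ⇒  84ω_c = 14  ⇒  ω_c = 1/6
sun–planet: 14·(1−1/6) = −28·(ω_p−ω_c)  ⇒  ω_p−ω_c = −(14/28)·(5/6) = -5/12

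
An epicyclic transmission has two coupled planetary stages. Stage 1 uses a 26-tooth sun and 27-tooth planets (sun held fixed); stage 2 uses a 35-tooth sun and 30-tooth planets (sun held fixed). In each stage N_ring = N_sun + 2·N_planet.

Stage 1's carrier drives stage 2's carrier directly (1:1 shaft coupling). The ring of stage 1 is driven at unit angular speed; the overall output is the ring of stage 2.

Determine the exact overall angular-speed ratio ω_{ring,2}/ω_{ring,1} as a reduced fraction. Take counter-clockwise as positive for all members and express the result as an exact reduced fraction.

Stage 1: N_ring = 26 + 2·27 = 80
Stage 1: 26(ω_s−ω_c) = −80(ω_r−ω_c),  ω_s=0, ω_r=1
Stage 1: 26(0−ω_c) = −80(1−ω_c)  ⇒  106ω_c = 80  ⇒  ω_c = 40/53
  ⇒ ω_c¹/ω_r¹ = 40/53
Stage 2: N_ring = 35 + 2·30 = 95
Stage 2: 35(ω_s−ω_c) = −95(ω_r−ω_c),  ω_s=0, ω_c=1
Stage 2: ω_r = 1 − (35/95)(0−1) = 26/19
  ⇒ ω_r²/ω_c² = 26/19
Coupling ω_c² = ω_c¹ ⇒ overall = 40/53 × 26/19 = 1040/1007

1040/1007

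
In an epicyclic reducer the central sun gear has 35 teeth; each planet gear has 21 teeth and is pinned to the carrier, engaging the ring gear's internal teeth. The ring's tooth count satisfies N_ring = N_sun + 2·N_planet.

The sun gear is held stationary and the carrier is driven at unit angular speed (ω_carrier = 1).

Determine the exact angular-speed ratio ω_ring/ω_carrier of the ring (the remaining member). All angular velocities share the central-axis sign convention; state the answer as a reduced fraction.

16/11

N_ring = 35 + 2·21 = 77
35(ω_s−ω_c) = −77(ω_r−ω_c),  ω_s=0, ω_c=1
ω_r = 1 − (35/77)(0−1) = 16/11
ω_r/ω_c = 16/11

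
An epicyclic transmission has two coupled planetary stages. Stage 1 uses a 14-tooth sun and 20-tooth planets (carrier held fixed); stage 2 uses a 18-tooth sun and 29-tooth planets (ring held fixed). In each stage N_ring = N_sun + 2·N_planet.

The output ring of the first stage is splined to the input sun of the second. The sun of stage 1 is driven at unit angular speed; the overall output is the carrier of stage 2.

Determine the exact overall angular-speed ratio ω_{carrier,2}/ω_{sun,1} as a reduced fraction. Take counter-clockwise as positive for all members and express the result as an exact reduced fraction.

Stage 1: N_ring = 14 + 2·20 = 54
Stage 1: 14(ω_s−ω_c) = −54(ω_r−ω_c),  ω_c=0, ω_s=1
Stage 1: ω_r = 0 − (14/54)(1−0) = -7/27
  ⇒ ω_r¹/ω_s¹ = -7/27
Stage 2: N_ring = 18 + 2·29 = 76
Stage 2: 18(ω_s−ω_c) = −76(ω_r−ω_c),  ω_r=0, ω_s=1
Stage 2: 18(1−ω_c) = −76(0−ω_c)  ⇒  94ω_c = 18  ⇒  ω_c = 9/47
  ⇒ ω_c²/ω_s² = 9/47
Coupling ω_s² = ω_r¹ ⇒ overall = -7/27 × 9/47 = -7/141

-7/141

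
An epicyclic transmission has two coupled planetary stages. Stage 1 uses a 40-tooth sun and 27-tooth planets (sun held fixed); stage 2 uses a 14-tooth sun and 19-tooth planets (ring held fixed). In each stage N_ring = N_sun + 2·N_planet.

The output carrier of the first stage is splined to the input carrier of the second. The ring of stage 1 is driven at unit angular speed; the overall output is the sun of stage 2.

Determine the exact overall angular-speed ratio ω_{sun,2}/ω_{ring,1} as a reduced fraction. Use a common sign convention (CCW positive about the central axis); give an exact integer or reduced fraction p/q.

1551/469

Stage 1: N_ring = 40 + 2·27 = 94
Stage 1: 40(ω_s−ω_c) = −94(ω_r−ω_c),  ω_s=0, ω_r=1
Stage 1: 40(0−ω_c) = −94(1−ω_c)  ⇒  134ω_c = 94  ⇒  ω_c = 47/67
  ⇒ ω_c¹/ω_r¹ = 47/67
Stage 2: N_ring = 14 + 2·19 = 52
Stage 2: 14(ω_s−ω_c) = −52(ω_r−ω_c),  ω_r=0, ω_c=1
Stage 2: ω_s = 1 − (52/14)(0−1) = 33/7
  ⇒ ω_s²/ω_c² = 33/7
Coupling ω_c² = ω_c¹ ⇒ overall = 47/67 × 33/7 = 1551/469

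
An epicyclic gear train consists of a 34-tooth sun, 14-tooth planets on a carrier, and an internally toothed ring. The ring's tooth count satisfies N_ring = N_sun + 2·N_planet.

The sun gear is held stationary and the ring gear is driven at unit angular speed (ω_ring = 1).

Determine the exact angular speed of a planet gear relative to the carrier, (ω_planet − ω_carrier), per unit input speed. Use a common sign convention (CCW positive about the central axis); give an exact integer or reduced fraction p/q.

N_ring = 34 + 2·14 = 62
34(ω_s−ω_c) = −62(ω_r−ω_c),  ω_s=0, ω_r=1
34(0−ω_c) = −62(1−ω_c)  ⇒  96ω_c = 62  ⇒  ω_c = 31/48
sun–planet: 34·(0−31/48) = −14·(ω_p−ω_c)  ⇒  ω_p−ω_c = −(34/14)·(-31/48) = 527/336

527/336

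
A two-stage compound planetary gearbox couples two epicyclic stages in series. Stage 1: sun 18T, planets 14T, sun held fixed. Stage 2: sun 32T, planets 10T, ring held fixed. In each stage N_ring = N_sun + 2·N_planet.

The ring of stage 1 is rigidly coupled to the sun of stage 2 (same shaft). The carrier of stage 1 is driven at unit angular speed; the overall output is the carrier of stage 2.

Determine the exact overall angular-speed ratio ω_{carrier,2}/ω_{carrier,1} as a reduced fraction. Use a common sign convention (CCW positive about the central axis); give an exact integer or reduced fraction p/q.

256/483

Stage 1: N_ring = 18 + 2·14 = 46
Stage 1: 18(ω_s−ω_c) = −46(ω_r−ω_c),  ω_s=0, ω_c=1
Stage 1: ω_r = 1 − (18/46)(0−1) = 32/23
  ⇒ ω_r¹/ω_c¹ = 32/23
Stage 2: N_ring = 32 + 2·10 = 52
Stage 2: 32(ω_s−ω_c) = −52(ω_r−ω_c),  ω_r=0, ω_s=1
Stage 2: 32(1−ω_c) = −52(0−ω_c)  ⇒  84ω_c = 32  ⇒  ω_c = 8/21
  ⇒ ω_c²/ω_s² = 8/21
Coupling ω_s² = ω_r¹ ⇒ overall = 32/23 × 8/21 = 256/483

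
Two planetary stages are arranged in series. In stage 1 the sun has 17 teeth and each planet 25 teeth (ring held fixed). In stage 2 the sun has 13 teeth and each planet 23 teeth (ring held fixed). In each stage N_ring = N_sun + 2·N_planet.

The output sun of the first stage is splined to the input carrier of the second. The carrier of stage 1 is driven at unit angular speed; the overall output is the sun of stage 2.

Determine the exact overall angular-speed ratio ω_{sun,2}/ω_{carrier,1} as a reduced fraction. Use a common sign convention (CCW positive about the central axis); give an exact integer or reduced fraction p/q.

Stage 1: N_ring = 17 + 2·25 = 67
Stage 1: 17(ω_s−ω_c) = −67(ω_r−ω_c),  ω_r=0, ω_c=1
Stage 1: ω_s = 1 − (67/17)(0−1) = 84/17
  ⇒ ω_s¹/ω_c¹ = 84/17
Stage 2: N_ring = 13 + 2·23 = 59
Stage 2: 13(ω_s−ω_c) = −59(ω_r−ω_c),  ω_r=0, ω_c=1
Stage 2: ω_s = 1 − (59/13)(0−1) = 72/13
  ⇒ ω_s²/ω_c² = 72/13
Coupling ω_c² = ω_s¹ ⇒ overall = 84/17 × 72/13 = 6048/221

6048/221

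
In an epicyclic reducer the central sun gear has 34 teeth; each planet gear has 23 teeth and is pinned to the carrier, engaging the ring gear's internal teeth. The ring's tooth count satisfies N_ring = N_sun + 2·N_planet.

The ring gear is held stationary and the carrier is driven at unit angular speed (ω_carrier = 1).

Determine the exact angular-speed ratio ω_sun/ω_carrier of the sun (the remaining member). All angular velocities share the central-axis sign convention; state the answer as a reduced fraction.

N_ring = 34 + 2·23 = 80
34(ω_s−ω_c) = −80(ω_r−ω_c),  ω_r=0, ω_c=1
ω_s = 1 − (80/34)(0−1) = 57/17
ω_s/ω_c = 57/17

57/17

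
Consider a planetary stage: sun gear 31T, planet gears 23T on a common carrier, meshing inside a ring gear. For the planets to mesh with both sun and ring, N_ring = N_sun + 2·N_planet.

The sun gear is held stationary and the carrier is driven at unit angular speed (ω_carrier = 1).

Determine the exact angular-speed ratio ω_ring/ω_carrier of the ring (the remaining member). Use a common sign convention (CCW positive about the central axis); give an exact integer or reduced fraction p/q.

108/77

N_ring = 31 + 2·23 = 77
31(ω_s−ω_c) = −77(ω_r−ω_c),  ω_s=0, ω_c=1
ω_r = 1 − (31/77)(0−1) = 108/77
ω_r/ω_c = 108/77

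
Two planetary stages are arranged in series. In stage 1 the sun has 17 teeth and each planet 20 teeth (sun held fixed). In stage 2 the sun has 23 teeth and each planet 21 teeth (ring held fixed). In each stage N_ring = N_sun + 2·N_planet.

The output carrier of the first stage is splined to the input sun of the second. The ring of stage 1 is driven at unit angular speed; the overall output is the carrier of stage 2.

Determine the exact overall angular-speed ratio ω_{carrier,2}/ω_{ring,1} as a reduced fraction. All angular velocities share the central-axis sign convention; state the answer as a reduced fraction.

Stage 1: N_ring = 17 + 2·20 = 57
Stage 1: 17(ω_s−ω_c) = −57(ω_r−ω_c),  ω_s=0, ω_r=1
Stage 1: 17(0−ω_c) = −57(1−ω_c)  ⇒  74ω_c = 57  ⇒  ω_c = 57/74
  ⇒ ω_c¹/ω_r¹ = 57/74
Stage 2: N_ring = 23 + 2·21 = 65
Stage 2: 23(ω_s−ω_c) = −65(ω_r−ω_c),  ω_r=0, ω_s=1
Stage 2: 23(1−ω_c) = −65(0−ω_c)  ⇒  88ω_c = 23  ⇒  ω_c = 23/88
  ⇒ ω_c²/ω_s² = 23/88
Coupling ω_s² = ω_c¹ ⇒ overall = 57/74 × 23/88 = 1311/6512

1311/6512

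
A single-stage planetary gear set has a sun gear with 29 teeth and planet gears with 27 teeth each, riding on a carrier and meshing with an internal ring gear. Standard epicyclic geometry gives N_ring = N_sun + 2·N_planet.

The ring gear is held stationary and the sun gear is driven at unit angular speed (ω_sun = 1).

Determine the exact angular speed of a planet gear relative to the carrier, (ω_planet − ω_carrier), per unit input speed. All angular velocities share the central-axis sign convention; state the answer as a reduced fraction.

N_ring = 29 + 2·27 = 83
29(ω_s−ω_c) = −83(ω_r−ω_c),  ω_r=0, ω_s=1
29(1−ω_c) = −83(0−ω_c)  ⇒  112ω_c = 29  ⇒  ω_c = 29/112
sun–planet: 29·(1−29/112) = −27·(ω_p−ω_c)  ⇒  ω_p−ω_c = −(29/27)·(83/112) = -2407/3024

-2407/3024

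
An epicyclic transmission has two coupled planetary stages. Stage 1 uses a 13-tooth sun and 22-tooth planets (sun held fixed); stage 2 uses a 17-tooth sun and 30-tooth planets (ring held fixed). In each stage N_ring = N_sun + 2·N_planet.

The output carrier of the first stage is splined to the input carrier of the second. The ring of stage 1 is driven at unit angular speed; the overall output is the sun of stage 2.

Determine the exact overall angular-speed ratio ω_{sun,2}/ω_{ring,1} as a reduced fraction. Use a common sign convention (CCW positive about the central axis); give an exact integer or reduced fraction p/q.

2679/595

Stage 1: N_ring = 13 + 2·22 = 57
Stage 1: 13(ω_s−ω_c) = −57(ω_r−ω_c),  ω_s=0, ω_r=1
Stage 1: 13(0−ω_c) = −57(1−ω_c)  ⇒  70ω_c = 57  ⇒  ω_c = 57/70
  ⇒ ω_c¹/ω_r¹ = 57/70
Stage 2: N_ring = 17 + 2·30 = 77
Stage 2: 17(ω_s−ω_c) = −77(ω_r−ω_c),  ω_r=0, ω_c=1
Stage 2: ω_s = 1 − (77/17)(0−1) = 94/17
  ⇒ ω_s²/ω_c² = 94/17
Coupling ω_c² = ω_c¹ ⇒ overall = 57/70 × 94/17 = 2679/595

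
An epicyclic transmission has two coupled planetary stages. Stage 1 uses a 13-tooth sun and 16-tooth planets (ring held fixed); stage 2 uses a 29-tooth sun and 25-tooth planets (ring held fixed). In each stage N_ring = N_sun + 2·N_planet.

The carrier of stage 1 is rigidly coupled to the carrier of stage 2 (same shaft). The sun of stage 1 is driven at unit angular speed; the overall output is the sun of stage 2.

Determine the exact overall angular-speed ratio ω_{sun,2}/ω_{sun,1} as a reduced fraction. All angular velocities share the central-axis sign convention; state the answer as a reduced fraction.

702/841

Stage 1: N_ring = 13 + 2·16 = 45
Stage 1: 13(ω_s−ω_c) = −45(ω_r−ω_c),  ω_r=0, ω_s=1
Stage 1: 13(1−ω_c) = −45(0−ω_c)  ⇒  58ω_c = 13  ⇒  ω_c = 13/58
  ⇒ ω_c¹/ω_s¹ = 13/58
Stage 2: N_ring = 29 + 2·25 = 79
Stage 2: 29(ω_s−ω_c) = −79(ω_r−ω_c),  ω_r=0, ω_c=1
Stage 2: ω_s = 1 − (79/29)(0−1) = 108/29
  ⇒ ω_s²/ω_c² = 108/29
Coupling ω_c² = ω_c¹ ⇒ overall = 13/58 × 108/29 = 702/841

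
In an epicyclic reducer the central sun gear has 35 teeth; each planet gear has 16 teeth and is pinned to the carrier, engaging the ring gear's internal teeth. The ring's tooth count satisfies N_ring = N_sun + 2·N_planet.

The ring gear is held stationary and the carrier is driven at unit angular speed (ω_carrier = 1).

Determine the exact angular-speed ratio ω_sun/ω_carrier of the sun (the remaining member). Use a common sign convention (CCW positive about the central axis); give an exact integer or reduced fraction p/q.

N_ring = 35 + 2·16 = 67
35(ω_s−ω_c) = −67(ω_r−ω_c),  ω_r=0, ω_c=1
ω_s = 1 − (67/35)(0−1) = 102/35
ω_s/ω_c = 102/35

102/35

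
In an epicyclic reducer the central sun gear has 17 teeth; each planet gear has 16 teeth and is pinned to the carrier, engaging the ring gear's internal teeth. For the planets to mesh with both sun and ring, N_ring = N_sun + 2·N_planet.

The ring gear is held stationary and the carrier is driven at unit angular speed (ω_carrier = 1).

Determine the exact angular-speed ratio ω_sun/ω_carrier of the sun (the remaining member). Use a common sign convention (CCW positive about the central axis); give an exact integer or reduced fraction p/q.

N_ring = 17 + 2·16 = 49
17(ω_s−ω_c) = −49(ω_r−ω_c),  ω_r=0, ω_c=1
ω_s = 1 − (49/17)(0−1) = 66/17
ω_s/ω_c = 66/17

66/17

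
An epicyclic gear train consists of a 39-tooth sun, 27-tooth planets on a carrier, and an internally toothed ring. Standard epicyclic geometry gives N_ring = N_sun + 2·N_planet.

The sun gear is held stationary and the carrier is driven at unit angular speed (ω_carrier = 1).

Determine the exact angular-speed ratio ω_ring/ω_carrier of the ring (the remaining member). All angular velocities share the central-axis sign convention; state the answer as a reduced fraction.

44/31

N_ring = 39 + 2·27 = 93
39(ω_s−ω_c) = −93(ω_r−ω_c),  ω_s=0, ω_c=1
ω_r = 1 − (39/93)(0−1) = 44/31
ω_r/ω_c = 44/31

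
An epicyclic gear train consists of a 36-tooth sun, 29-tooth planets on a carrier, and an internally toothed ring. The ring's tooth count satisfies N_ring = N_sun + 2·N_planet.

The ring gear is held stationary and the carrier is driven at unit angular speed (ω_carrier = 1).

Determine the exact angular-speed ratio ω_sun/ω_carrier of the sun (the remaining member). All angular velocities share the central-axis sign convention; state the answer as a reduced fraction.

N_ring = 36 + 2·29 = 94
36(ω_s−ω_c) = −94(ω_r−ω_c),  ω_r=0, ω_c=1
ω_s = 1 − (94/36)(0−1) = 65/18
ω_s/ω_c = 65/18

65/18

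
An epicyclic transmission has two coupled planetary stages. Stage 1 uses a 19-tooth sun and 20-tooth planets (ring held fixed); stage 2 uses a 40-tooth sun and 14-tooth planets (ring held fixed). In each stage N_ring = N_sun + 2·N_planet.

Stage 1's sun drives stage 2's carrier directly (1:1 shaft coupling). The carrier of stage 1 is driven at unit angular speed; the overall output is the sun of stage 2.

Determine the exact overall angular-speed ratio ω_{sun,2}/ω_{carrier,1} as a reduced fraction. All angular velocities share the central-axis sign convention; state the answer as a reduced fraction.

Stage 1: N_ring = 19 + 2·20 = 59
Stage 1: 19(ω_s−ω_c) = −59(ω_r−ω_c),  ω_r=0, ω_c=1
Stage 1: ω_s = 1 − (59/19)(0−1) = 78/19
  ⇒ ω_s¹/ω_c¹ = 78/19
Stage 2: N_ring = 40 + 2·14 = 68
Stage 2: 40(ω_s−ω_c) = −68(ω_r−ω_c),  ω_r=0, ω_c=1
Stage 2: ω_s = 1 − (68/40)(0−1) = 27/10
  ⇒ ω_s²/ω_c² = 27/10
Coupling ω_c² = ω_s¹ ⇒ overall = 78/19 × 27/10 = 1053/95

1053/95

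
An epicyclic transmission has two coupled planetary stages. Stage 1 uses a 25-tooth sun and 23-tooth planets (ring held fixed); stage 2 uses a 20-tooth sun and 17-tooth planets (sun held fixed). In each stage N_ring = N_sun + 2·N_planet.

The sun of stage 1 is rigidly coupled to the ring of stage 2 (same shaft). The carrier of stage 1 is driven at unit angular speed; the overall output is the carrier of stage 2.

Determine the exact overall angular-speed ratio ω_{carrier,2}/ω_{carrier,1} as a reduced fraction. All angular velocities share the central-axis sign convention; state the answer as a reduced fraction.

2592/925

Stage 1: N_ring = 25 + 2·23 = 71
Stage 1: 25(ω_s−ω_c) = −71(ω_r−ω_c),  ω_r=0, ω_c=1
Stage 1: ω_s = 1 − (71/25)(0−1) = 96/25
  ⇒ ω_s¹/ω_c¹ = 96/25
Stage 2: N_ring = 20 + 2·17 = 54
Stage 2: 20(ω_s−ω_c) = −54(ω_r−ω_c),  ω_s=0, ω_r=1
Stage 2: 20(0−ω_c) = −54(1−ω_c)  ⇒  74ω_c = 54  ⇒  ω_c = 27/37
  ⇒ ω_c²/ω_r² = 27/37
Coupling ω_r² = ω_s¹ ⇒ overall = 96/25 × 27/37 = 2592/925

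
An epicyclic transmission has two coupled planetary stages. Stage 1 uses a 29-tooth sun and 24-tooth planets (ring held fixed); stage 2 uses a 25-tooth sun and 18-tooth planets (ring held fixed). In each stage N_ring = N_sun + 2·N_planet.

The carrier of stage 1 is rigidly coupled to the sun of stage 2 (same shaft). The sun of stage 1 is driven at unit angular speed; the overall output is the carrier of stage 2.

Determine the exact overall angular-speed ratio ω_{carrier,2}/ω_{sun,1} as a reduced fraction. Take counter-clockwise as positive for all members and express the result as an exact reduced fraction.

Stage 1: N_ring = 29 + 2·24 = 77
Stage 1: 29(ω_s−ω_c) = −77(ω_r−ω_c),  ω_r=0, ω_s=1
Stage 1: 29(1−ω_c) = −77(0−ω_c)  ⇒  106ω_c = 29  ⇒  ω_c = 29/106
  ⇒ ω_c¹/ω_s¹ = 29/106
Stage 2: N_ring = 25 + 2·18 = 61
Stage 2: 25(ω_s−ω_c) = −61(ω_r−ω_c),  ω_r=0, ω_s=1
Stage 2: 25(1−ω_c) = −61(0−ω_c)  ⇒  86ω_c = 25  ⇒  ω_c = 25/86
  ⇒ ω_c²/ω_s² = 25/86
Coupling ω_s² = ω_c¹ ⇒ overall = 29/106 × 25/86 = 725/9116

725/9116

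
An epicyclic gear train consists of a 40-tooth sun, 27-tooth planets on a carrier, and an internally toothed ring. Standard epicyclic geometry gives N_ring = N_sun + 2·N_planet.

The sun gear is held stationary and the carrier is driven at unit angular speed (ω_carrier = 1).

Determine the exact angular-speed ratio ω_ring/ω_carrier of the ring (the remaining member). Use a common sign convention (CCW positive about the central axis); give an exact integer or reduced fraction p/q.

N_ring = 40 + 2·27 = 94
40(ω_s−ω_c) = −94(ω_r−ω_c),  ω_s=0, ω_c=1
ω_r = 1 − (40/94)(0−1) = 67/47
ω_r/ω_c = 67/47

67/47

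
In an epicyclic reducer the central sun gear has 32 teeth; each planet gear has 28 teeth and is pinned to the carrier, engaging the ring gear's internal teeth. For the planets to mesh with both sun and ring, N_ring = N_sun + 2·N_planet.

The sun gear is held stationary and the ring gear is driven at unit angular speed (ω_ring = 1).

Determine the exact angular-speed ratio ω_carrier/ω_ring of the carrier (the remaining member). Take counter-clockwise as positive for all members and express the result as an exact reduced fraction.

N_ring = 32 + 2·28 = 88
32(ω_s−ω_c) = −88(ω_r−ω_c),  ω_s=0, ω_r=1
32(0−ω_c) = −88(1−ω_c)  ⇒  120ω_c = 88  ⇒  ω_c = 11/15
ω_c/ω_r = 11/15

11/15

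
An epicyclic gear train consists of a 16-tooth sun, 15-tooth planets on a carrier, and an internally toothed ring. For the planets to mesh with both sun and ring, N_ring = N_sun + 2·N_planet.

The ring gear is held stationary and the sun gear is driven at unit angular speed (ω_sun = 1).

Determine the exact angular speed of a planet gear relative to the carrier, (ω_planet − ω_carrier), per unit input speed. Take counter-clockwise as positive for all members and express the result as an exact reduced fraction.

-368/465

N_ring = 16 + 2·15 = 46
16(ω_s−ω_c) = −46(ω_r−ω_c),  ω_r=0, ω_s=1
16(1−ω_c) = −46(0−ω_c)  ⇒  62ω_c = 16  ⇒  ω_c = 8/31
sun–planet: 16·(1−8/31) = −15·(ω_p−ω_c)  ⇒  ω_p−ω_c = −(16/15)·(23/31) = -368/465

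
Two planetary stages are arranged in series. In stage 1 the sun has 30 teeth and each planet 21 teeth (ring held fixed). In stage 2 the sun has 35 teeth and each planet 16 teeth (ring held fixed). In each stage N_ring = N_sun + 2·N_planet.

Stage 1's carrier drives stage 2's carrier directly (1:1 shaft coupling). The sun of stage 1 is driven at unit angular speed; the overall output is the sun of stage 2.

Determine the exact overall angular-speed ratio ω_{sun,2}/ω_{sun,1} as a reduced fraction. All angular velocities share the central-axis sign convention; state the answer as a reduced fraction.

Stage 1: N_ring = 30 + 2·21 = 72
Stage 1: 30(ω_s−ω_c) = −72(ω_r−ω_c),  ω_r=0, ω_s=1
Stage 1: 30(1−ω_c) = −72(0−ω_c)  ⇒  102ω_c = 30  ⇒  ω_c = 5/17
  ⇒ ω_c¹/ω_s¹ = 5/17
Stage 2: N_ring = 35 + 2·16 = 67
Stage 2: 35(ω_s−ω_c) = −67(ω_r−ω_c),  ω_r=0, ω_c=1
Stage 2: ω_s = 1 − (67/35)(0−1) = 102/35
  ⇒ ω_s²/ω_c² = 102/35
Coupling ω_c² = ω_c¹ ⇒ overall = 5/17 × 102/35 = 6/7

6/7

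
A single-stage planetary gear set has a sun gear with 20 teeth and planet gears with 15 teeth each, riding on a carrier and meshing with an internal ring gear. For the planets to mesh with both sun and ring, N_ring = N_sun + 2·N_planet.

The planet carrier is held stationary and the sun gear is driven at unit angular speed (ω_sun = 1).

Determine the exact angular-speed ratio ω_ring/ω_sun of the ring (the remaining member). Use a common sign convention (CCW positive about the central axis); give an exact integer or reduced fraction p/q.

-2/5

N_ring = 20 + 2·15 = 50
20(ω_s−ω_c) = −50(ω_r−ω_c),  ω_c=0, ω_s=1
ω_r = 0 − (20/50)(1−0) = -2/5
ω_r/ω_s = -2/5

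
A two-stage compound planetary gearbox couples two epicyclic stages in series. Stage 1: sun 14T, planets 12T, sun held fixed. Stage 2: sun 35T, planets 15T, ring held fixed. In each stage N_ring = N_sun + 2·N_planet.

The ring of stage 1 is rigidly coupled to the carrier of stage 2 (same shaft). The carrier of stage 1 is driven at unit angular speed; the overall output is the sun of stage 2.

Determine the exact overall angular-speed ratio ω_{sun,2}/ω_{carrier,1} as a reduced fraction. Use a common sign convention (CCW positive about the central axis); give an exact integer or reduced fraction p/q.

520/133

Stage 1: N_ring = 14 + 2·12 = 38
Stage 1: 14(ω_s−ω_c) = −38(ω_r−ω_c),  ω_s=0, ω_c=1
Stage 1: ω_r = 1 − (14/38)(0−1) = 26/19
  ⇒ ω_r¹/ω_c¹ = 26/19
Stage 2: N_ring = 35 + 2·15 = 65
Stage 2: 35(ω_s−ω_c) = −65(ω_r−ω_c),  ω_r=0, ω_c=1
Stage 2: ω_s = 1 − (65/35)(0−1) = 20/7
  ⇒ ω_s²/ω_c² = 20/7
Coupling ω_c² = ω_r¹ ⇒ overall = 26/19 × 20/7 = 520/133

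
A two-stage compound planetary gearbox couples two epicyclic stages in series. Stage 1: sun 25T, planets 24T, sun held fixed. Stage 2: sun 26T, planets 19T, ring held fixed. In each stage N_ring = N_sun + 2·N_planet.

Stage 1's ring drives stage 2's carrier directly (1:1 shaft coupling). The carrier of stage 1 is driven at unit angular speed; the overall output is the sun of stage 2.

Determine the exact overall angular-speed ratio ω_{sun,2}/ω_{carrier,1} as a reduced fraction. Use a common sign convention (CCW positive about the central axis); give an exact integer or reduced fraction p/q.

4410/949

Stage 1: N_ring = 25 + 2·24 = 73
Stage 1: 25(ω_s−ω_c) = −73(ω_r−ω_c),  ω_s=0, ω_c=1
Stage 1: ω_r = 1 − (25/73)(0−1) = 98/73
  ⇒ ω_r¹/ω_c¹ = 98/73
Stage 2: N_ring = 26 + 2·19 = 64
Stage 2: 26(ω_s−ω_c) = −64(ω_r−ω_c),  ω_r=0, ω_c=1
Stage 2: ω_s = 1 − (64/26)(0−1) = 45/13
  ⇒ ω_s²/ω_c² = 45/13
Coupling ω_c² = ω_r¹ ⇒ overall = 98/73 × 45/13 = 4410/949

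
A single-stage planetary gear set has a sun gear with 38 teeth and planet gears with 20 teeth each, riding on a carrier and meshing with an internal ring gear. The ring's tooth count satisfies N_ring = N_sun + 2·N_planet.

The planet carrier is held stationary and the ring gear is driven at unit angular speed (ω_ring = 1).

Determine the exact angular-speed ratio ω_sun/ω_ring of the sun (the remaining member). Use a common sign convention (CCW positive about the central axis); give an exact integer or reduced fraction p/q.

-39/19

N_ring = 38 + 2·20 = 78
38(ω_s−ω_c) = −78(ω_r−ω_c),  ω_c=0, ω_r=1
ω_s = 0 − (78/38)(1−0) = -39/19
ω_s/ω_r = -39/19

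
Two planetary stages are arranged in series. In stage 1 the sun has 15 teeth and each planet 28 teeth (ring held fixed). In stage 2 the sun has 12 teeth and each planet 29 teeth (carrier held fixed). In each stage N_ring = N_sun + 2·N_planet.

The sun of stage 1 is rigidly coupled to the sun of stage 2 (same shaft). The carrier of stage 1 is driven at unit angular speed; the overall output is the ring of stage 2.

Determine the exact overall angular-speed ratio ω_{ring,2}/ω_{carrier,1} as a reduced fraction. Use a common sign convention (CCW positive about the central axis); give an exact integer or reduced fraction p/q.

-172/175

Stage 1: N_ring = 15 + 2·28 = 71
Stage 1: 15(ω_s−ω_c) = −71(ω_r−ω_c),  ω_r=0, ω_c=1
Stage 1: ω_s = 1 − (71/15)(0−1) = 86/15
  ⇒ ω_s¹/ω_c¹ = 86/15
Stage 2: N_ring = 12 + 2·29 = 70
Stage 2: 12(ω_s−ω_c) = −70(ω_r−ω_c),  ω_c=0, ω_s=1
Stage 2: ω_r = 0 − (12/70)(1−0) = -6/35
  ⇒ ω_r²/ω_s² = -6/35
Coupling ω_s² = ω_s¹ ⇒ overall = 86/15 × -6/35 = -172/175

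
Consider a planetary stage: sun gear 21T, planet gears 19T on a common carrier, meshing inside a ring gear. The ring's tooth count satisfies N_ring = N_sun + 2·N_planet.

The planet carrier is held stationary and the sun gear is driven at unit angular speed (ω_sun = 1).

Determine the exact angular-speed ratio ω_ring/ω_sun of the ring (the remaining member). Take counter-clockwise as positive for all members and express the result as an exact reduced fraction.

N_ring = 21 + 2·19 = 59
21(ω_s−ω_c) = −59(ω_r−ω_c),  ω_c=0, ω_s=1
ω_r = 0 − (21/59)(1−0) = -21/59
ω_r/ω_s = -21/59

-21/59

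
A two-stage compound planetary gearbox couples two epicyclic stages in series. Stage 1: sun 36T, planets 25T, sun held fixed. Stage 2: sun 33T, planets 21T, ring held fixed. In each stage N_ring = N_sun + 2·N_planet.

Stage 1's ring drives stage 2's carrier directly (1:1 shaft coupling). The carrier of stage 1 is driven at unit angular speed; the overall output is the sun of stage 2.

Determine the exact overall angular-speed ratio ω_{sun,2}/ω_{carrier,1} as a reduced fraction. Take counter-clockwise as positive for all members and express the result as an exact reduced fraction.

2196/473

Stage 1: N_ring = 36 + 2·25 = 86
Stage 1: 36(ω_s−ω_c) = −86(ω_r−ω_c),  ω_s=0, ω_c=1
Stage 1: ω_r = 1 − (36/86)(0−1) = 61/43
  ⇒ ω_r¹/ω_c¹ = 61/43
Stage 2: N_ring = 33 + 2·21 = 75
Stage 2: 33(ω_s−ω_c) = −75(ω_r−ω_c),  ω_r=0, ω_c=1
Stage 2: ω_s = 1 − (75/33)(0−1) = 36/11
  ⇒ ω_s²/ω_c² = 36/11
Coupling ω_c² = ω_r¹ ⇒ overall = 61/43 × 36/11 = 2196/473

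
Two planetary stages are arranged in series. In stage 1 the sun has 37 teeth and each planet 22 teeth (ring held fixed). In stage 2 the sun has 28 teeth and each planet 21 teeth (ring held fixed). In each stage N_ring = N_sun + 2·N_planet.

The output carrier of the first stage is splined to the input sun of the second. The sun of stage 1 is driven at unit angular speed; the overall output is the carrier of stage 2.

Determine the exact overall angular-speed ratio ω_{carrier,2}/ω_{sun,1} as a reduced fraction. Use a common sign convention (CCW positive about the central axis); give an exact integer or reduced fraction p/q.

37/413

Stage 1: N_ring = 37 + 2·22 = 81
Stage 1: 37(ω_s−ω_c) = −81(ω_r−ω_c),  ω_r=0, ω_s=1
Stage 1: 37(1−ω_c) = −81(0−ω_c)  ⇒  118ω_c = 37  ⇒  ω_c = 37/118
  ⇒ ω_c¹/ω_s¹ = 37/118
Stage 2: N_ring = 28 + 2·21 = 70
Stage 2: 28(ω_s−ω_c) = −70(ω_r−ω_c),  ω_r=0, ω_s=1
Stage 2: 28(1−ω_c) = −70(0−ω_c)  ⇒  98ω_c = 28  ⇒  ω_c = 2/7
  ⇒ ω_c²/ω_s² = 2/7
Coupling ω_s² = ω_c¹ ⇒ overall = 37/118 × 2/7 = 37/413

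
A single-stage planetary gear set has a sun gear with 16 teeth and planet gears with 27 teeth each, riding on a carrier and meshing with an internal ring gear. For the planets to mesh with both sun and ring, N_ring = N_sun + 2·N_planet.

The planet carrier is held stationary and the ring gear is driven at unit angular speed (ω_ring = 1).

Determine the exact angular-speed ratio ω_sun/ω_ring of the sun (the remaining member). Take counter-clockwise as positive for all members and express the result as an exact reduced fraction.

N_ring = 16 + 2·27 = 70
16(ω_s−ω_c) = −70(ω_r−ω_c),  ω_c=0, ω_r=1
ω_s = 0 − (70/16)(1−0) = -35/8
ω_s/ω_r = -35/8

-35/8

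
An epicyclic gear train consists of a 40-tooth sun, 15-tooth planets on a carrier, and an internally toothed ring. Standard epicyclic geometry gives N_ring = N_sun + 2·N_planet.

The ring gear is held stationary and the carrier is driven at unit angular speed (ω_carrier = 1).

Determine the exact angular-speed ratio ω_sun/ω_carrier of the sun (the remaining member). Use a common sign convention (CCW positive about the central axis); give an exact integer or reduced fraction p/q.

N_ring = 40 + 2·15 = 70
40(ω_s−ω_c) = −70(ω_r−ω_c),  ω_r=0, ω_c=1
ω_s = 1 − (70/40)(0−1) = 11/4
ω_s/ω_c = 11/4

11/4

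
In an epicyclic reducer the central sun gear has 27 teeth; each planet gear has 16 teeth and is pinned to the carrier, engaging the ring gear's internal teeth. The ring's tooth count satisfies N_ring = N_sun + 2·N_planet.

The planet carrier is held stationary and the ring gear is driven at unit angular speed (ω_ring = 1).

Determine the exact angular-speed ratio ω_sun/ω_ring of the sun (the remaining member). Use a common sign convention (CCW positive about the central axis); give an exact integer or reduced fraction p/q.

-59/27

N_ring = 27 + 2·16 = 59
27(ω_s−ω_c) = −59(ω_r−ω_c),  ω_c=0, ω_r=1
ω_s = 0 − (59/27)(1−0) = -59/27
ω_s/ω_r = -59/27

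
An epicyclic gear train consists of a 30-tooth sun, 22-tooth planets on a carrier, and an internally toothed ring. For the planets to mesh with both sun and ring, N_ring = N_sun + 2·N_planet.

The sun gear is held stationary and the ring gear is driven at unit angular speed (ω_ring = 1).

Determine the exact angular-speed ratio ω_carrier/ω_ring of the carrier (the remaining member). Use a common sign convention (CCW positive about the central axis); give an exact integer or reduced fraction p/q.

N_ring = 30 + 2·22 = 74
30(ω_s−ω_c) = −74(ω_r−ω_c),  ω_s=0, ω_r=1
30(0−ω_c) = −74(1−ω_c)  ⇒  104ω_c = 74  ⇒  ω_c = 37/52
ω_c/ω_r = 37/52

37/52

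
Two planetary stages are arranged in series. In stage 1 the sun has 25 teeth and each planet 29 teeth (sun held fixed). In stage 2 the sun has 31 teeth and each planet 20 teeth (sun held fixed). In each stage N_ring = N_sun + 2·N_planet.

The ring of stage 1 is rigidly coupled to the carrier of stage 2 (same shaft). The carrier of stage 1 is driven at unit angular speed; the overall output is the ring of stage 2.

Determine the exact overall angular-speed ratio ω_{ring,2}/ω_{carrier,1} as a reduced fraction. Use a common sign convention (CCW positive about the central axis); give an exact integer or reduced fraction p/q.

Stage 1: N_ring = 25 + 2·29 = 83
Stage 1: 25(ω_s−ω_c) = −83(ω_r−ω_c),  ω_s=0, ω_c=1
Stage 1: ω_r = 1 − (25/83)(0−1) = 108/83
  ⇒ ω_r¹/ω_c¹ = 108/83
Stage 2: N_ring = 31 + 2·20 = 71
Stage 2: 31(ω_s−ω_c) = −71(ω_r−ω_c),  ω_s=0, ω_c=1
Stage 2: ω_r = 1 − (31/71)(0−1) = 102/71
  ⇒ ω_r²/ω_c² = 102/71
Coupling ω_c² = ω_r¹ ⇒ overall = 108/83 × 102/71 = 11016/5893

11016/5893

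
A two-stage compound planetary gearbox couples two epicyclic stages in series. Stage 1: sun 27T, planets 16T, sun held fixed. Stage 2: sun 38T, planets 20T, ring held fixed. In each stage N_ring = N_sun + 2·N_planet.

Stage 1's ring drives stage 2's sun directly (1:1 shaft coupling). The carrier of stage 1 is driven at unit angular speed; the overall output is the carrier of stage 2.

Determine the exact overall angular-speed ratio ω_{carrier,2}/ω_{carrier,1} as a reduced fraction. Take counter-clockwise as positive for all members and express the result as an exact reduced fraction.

817/1711

Stage 1: N_ring = 27 + 2·16 = 59
Stage 1: 27(ω_s−ω_c) = −59(ω_r−ω_c),  ω_s=0, ω_c=1
Stage 1: ω_r = 1 − (27/59)(0−1) = 86/59
  ⇒ ω_r¹/ω_c¹ = 86/59
Stage 2: N_ring = 38 + 2·20 = 78
Stage 2: 38(ω_s−ω_c) = −78(ω_r−ω_c),  ω_r=0, ω_s=1
Stage 2: 38(1−ω_c) = −78(0−ω_c)  ⇒  116ω_c = 38  ⇒  ω_c = 19/58
  ⇒ ω_c²/ω_s² = 19/58
Coupling ω_s² = ω_r¹ ⇒ overall = 86/59 × 19/58 = 817/1711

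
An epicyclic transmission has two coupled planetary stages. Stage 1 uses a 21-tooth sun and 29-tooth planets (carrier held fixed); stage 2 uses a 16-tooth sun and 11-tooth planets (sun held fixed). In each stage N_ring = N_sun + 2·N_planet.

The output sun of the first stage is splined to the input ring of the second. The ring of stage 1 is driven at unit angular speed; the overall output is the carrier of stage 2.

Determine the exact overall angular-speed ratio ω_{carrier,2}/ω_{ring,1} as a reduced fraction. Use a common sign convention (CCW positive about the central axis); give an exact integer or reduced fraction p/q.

-1501/567

Stage 1: N_ring = 21 + 2·29 = 79
Stage 1: 21(ω_s−ω_c) = −79(ω_r−ω_c),  ω_c=0, ω_r=1
Stage 1: ω_s = 0 − (79/21)(1−0) = -79/21
  ⇒ ω_s¹/ω_r¹ = -79/21
Stage 2: N_ring = 16 + 2·11 = 38
Stage 2: 16(ω_s−ω_c) = −38(ω_r−ω_c),  ω_s=0, ω_r=1
Stage 2: 16(0−ω_c) = −38(1−ω_c)  ⇒  54ω_c = 38  ⇒  ω_c = 19/27
  ⇒ ω_c²/ω_r² = 19/27
Coupling ω_r² = ω_s¹ ⇒ overall = -79/21 × 19/27 = -1501/567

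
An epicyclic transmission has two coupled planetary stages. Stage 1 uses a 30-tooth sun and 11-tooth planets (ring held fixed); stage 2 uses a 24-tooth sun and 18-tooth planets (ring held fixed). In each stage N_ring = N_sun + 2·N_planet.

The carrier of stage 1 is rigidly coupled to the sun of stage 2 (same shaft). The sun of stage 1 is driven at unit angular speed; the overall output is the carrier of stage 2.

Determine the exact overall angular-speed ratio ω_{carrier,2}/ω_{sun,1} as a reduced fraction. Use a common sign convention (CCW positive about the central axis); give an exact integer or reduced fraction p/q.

30/287

Stage 1: N_ring = 30 + 2·11 = 52
Stage 1: 30(ω_s−ω_c) = −52(ω_r−ω_c),  ω_r=0, ω_s=1
Stage 1: 30(1−ω_c) = −52(0−ω_c)  ⇒  82ω_c = 30  ⇒  ω_c = 15/41
  ⇒ ω_c¹/ω_s¹ = 15/41
Stage 2: N_ring = 24 + 2·18 = 60
Stage 2: 24(ω_s−ω_c) = −60(ω_r−ω_c),  ω_r=0, ω_s=1
Stage 2: 24(1−ω_c) = −60(0−ω_c)  ⇒  84ω_c = 24  ⇒  ω_c = 2/7
  ⇒ ω_c²/ω_s² = 2/7
Coupling ω_s² = ω_c¹ ⇒ overall = 15/41 × 2/7 = 30/287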